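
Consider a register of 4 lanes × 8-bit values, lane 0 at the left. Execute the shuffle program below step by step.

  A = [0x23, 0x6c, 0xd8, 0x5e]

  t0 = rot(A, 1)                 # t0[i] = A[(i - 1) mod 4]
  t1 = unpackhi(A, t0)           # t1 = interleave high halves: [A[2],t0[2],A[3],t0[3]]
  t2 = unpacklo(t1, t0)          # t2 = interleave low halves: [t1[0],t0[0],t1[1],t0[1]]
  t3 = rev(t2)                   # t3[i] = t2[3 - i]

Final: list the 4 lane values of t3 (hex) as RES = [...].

RES = [ 0x23  0x6c  0x5e  0xd8 ]

  t0: 5e 23 6c d8
  t1: d8 6c 5e d8
  t2: d8 5e 6c 23
  t3: 23 6c 5e d8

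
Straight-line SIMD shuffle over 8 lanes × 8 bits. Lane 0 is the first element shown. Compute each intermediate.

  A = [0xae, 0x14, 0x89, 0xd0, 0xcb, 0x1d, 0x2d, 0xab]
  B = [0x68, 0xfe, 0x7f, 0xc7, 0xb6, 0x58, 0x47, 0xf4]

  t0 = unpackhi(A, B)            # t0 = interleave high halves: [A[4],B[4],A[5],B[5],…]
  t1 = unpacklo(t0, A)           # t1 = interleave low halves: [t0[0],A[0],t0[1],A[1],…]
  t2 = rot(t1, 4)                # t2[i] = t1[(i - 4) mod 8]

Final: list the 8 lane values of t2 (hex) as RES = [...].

RES = [0x1d, 0x89, 0x58, 0xd0, 0xcb, 0xae, 0xb6, 0x14]

t0 = [0xcb, 0xb6, 0x1d, 0x58, 0x2d, 0x47, 0xab, 0xf4]
t1 = [0xcb, 0xae, 0xb6, 0x14, 0x1d, 0x89, 0x58, 0xd0]
t2 = [0x1d, 0x89, 0x58, 0xd0, 0xcb, 0xae, 0xb6, 0x14]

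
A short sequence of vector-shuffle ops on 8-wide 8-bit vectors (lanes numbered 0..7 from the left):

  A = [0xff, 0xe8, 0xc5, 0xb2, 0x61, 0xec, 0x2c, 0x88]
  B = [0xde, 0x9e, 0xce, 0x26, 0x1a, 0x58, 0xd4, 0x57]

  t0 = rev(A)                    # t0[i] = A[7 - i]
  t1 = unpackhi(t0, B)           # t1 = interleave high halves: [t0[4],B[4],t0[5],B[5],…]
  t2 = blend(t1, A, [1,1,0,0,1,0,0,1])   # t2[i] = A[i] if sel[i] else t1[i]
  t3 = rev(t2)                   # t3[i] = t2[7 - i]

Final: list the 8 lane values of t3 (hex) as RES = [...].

  t0: 88 2c ec 61 b2 c5 e8 ff
  t1: b2 1a c5 58 e8 d4 ff 57
  t2: ff e8 c5 58 61 d4 ff 88
  t3: 88 ff d4 61 58 c5 e8 ff

RES = [ 0x88  0xff  0xd4  0x61  0x58  0xc5  0xe8  0xff ]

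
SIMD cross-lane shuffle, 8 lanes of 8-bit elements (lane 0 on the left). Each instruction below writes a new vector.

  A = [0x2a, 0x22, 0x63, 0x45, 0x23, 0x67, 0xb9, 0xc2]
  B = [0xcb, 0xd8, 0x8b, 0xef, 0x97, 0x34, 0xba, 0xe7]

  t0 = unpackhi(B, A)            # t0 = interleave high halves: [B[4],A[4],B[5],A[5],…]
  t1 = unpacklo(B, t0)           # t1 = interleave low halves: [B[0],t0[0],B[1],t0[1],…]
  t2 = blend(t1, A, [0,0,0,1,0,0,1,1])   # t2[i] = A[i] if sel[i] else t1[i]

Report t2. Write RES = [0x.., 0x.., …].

→ t0 |97|23|34|67|ba|b9|e7|c2|
→ t1 |cb|97|d8|23|8b|34|ef|67|
→ t2 |cb|97|d8|45|8b|34|b9|c2|

RES = [ 0xcb  0x97  0xd8  0x45  0x8b  0x34  0xb9  0xc2 ]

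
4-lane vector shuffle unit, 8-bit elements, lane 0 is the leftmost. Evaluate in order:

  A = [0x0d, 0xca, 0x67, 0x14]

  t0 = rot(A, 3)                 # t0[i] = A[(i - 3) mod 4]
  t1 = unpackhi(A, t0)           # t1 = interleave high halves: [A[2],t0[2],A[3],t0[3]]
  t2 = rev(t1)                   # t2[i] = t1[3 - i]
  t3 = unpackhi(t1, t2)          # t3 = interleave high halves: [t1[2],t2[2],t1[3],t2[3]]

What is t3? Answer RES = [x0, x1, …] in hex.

t0 = [0xca, 0x67, 0x14, 0x0d]
t1 = [0x67, 0x14, 0x14, 0x0d]
t2 = [0x0d, 0x14, 0x14, 0x67]
t3 = [0x14, 0x14, 0x0d, 0x67]

RES = [ 0x14  0x14  0x0d  0x67 ]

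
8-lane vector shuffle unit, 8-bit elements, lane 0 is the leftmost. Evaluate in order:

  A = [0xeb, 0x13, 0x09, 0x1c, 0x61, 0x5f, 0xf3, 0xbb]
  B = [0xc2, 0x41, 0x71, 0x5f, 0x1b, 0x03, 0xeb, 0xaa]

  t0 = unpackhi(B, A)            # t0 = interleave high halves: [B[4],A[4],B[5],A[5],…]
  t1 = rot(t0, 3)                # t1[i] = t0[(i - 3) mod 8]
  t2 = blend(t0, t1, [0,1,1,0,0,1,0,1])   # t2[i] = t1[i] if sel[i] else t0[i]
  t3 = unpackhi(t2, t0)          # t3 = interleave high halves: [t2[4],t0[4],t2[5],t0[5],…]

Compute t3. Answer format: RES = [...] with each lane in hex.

  t0: 1b 61 03 5f eb f3 aa bb
  t1: f3 aa bb 1b 61 03 5f eb
  t2: 1b aa bb 5f eb 03 aa eb
  t3: eb eb 03 f3 aa aa eb bb

RES = [0xeb, 0xeb, 0x03, 0xf3, 0xaa, 0xaa, 0xeb, 0xbb]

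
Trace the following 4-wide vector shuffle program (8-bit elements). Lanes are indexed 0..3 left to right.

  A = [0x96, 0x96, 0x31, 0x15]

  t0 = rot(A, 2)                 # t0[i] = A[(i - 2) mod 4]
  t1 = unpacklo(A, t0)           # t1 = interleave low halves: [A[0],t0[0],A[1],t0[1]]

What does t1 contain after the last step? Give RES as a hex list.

RES = [0x96, 0x31, 0x96, 0x15]

  t0: 31 15 96 96
  t1: 96 31 96 15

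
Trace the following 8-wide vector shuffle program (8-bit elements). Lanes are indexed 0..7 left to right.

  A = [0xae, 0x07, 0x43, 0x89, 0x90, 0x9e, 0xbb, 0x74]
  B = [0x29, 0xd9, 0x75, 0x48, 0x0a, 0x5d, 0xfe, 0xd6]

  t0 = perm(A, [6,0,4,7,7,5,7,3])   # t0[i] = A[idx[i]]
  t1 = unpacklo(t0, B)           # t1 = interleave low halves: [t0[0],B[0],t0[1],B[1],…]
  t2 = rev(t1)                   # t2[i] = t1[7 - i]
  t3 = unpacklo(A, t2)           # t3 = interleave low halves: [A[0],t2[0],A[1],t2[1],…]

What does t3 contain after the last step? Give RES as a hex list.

→ t0 |bb|ae|90|74|74|9e|74|89|
→ t1 |bb|29|ae|d9|90|75|74|48|
→ t2 |48|74|75|90|d9|ae|29|bb|
→ t3 |ae|48|07|74|43|75|89|90|

RES = [0xae, 0x48, 0x07, 0x74, 0x43, 0x75, 0x89, 0x90]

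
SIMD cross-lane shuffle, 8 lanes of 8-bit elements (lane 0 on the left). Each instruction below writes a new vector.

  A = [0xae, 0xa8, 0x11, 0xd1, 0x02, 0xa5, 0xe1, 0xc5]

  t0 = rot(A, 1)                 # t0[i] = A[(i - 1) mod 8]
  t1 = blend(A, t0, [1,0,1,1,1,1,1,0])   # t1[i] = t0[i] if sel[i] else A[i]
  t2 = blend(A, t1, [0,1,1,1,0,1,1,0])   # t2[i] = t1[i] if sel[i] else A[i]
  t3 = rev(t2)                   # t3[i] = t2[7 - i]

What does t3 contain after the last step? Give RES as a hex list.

t0 = [0xc5, 0xae, 0xa8, 0x11, 0xd1, 0x02, 0xa5, 0xe1]
t1 = [0xc5, 0xa8, 0xa8, 0x11, 0xd1, 0x02, 0xa5, 0xc5]
t2 = [0xae, 0xa8, 0xa8, 0x11, 0x02, 0x02, 0xa5, 0xc5]
t3 = [0xc5, 0xa5, 0x02, 0x02, 0x11, 0xa8, 0xa8, 0xae]

RES = [ 0xc5  0xa5  0x02  0x02  0x11  0xa8  0xa8  0xae ]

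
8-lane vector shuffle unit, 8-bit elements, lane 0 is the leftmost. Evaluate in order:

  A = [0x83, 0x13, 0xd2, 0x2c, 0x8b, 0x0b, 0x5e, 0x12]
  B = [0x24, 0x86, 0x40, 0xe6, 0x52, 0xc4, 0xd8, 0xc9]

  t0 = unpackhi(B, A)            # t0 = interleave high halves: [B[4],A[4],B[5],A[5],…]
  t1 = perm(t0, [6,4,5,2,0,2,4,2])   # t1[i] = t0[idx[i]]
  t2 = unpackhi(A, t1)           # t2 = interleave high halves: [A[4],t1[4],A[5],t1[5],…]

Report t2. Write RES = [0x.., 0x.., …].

RES = [ 0x8b  0x52  0x0b  0xc4  0x5e  0xd8  0x12  0xc4 ]

→ t0 |52|8b|c4|0b|d8|5e|c9|12|
→ t1 |c9|d8|5e|c4|52|c4|d8|c4|
→ t2 |8b|52|0b|c4|5e|d8|12|c4|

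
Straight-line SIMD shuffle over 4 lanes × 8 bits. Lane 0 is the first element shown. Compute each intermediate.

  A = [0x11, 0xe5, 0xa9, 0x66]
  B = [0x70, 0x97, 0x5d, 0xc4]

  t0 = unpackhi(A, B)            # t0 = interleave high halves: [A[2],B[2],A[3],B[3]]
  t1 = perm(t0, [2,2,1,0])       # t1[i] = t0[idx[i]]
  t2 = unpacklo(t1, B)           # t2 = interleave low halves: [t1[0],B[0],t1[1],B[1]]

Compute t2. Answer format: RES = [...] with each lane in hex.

t0 = [0xa9, 0x5d, 0x66, 0xc4]
t1 = [0x66, 0x66, 0x5d, 0xa9]
t2 = [0x66, 0x70, 0x66, 0x97]

RES = [ 0x66  0x70  0x66  0x97 ]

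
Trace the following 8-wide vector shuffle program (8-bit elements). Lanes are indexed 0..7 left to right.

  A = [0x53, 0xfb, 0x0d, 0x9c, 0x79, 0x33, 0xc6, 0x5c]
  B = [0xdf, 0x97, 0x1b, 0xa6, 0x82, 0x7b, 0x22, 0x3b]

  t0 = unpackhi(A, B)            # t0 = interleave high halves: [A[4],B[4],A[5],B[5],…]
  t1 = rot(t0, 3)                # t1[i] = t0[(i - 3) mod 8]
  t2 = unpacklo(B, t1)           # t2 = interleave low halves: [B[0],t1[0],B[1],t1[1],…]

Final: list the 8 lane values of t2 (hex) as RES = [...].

  t0: 79 82 33 7b c6 22 5c 3b
  t1: 22 5c 3b 79 82 33 7b c6
  t2: df 22 97 5c 1b 3b a6 79

RES = [0xdf, 0x22, 0x97, 0x5c, 0x1b, 0x3b, 0xa6, 0x79]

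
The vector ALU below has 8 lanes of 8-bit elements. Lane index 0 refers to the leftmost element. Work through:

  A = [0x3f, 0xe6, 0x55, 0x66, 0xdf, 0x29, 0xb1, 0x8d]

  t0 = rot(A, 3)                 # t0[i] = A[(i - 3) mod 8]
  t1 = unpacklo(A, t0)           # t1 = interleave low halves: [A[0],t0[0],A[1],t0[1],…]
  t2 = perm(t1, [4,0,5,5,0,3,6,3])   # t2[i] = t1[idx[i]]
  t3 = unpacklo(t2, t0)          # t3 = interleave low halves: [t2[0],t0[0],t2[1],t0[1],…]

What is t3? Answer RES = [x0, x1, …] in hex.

RES = [ 0x55  0x29  0x3f  0xb1  0x8d  0x8d  0x8d  0x3f ]

t0 = [0x29, 0xb1, 0x8d, 0x3f, 0xe6, 0x55, 0x66, 0xdf]
t1 = [0x3f, 0x29, 0xe6, 0xb1, 0x55, 0x8d, 0x66, 0x3f]
t2 = [0x55, 0x3f, 0x8d, 0x8d, 0x3f, 0xb1, 0x66, 0xb1]
t3 = [0x55, 0x29, 0x3f, 0xb1, 0x8d, 0x8d, 0x8d, 0x3f]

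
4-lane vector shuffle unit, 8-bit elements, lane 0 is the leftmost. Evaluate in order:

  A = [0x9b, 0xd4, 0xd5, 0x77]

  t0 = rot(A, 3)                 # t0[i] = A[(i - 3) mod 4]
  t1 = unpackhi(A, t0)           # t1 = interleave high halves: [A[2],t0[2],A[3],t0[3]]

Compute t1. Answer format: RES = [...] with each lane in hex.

  t0: d4 d5 77 9b
  t1: d5 77 77 9b

RES = [ 0xd5  0x77  0x77  0x9b ]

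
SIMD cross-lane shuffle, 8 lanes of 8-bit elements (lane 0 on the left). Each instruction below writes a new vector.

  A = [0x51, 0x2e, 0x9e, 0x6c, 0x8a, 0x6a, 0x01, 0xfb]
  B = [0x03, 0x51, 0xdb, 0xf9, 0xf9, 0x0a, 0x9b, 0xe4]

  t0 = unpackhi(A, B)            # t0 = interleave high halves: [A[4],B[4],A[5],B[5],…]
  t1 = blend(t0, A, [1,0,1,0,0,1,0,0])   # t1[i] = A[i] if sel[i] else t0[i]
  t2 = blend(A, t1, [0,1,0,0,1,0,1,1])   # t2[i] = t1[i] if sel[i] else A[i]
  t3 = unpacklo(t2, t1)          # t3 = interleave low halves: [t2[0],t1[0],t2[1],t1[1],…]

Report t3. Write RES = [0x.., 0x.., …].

t0 = [0x8a, 0xf9, 0x6a, 0x0a, 0x01, 0x9b, 0xfb, 0xe4]
t1 = [0x51, 0xf9, 0x9e, 0x0a, 0x01, 0x6a, 0xfb, 0xe4]
t2 = [0x51, 0xf9, 0x9e, 0x6c, 0x01, 0x6a, 0xfb, 0xe4]
t3 = [0x51, 0x51, 0xf9, 0xf9, 0x9e, 0x9e, 0x6c, 0x0a]

RES = [0x51, 0x51, 0xf9, 0xf9, 0x9e, 0x9e, 0x6c, 0x0a]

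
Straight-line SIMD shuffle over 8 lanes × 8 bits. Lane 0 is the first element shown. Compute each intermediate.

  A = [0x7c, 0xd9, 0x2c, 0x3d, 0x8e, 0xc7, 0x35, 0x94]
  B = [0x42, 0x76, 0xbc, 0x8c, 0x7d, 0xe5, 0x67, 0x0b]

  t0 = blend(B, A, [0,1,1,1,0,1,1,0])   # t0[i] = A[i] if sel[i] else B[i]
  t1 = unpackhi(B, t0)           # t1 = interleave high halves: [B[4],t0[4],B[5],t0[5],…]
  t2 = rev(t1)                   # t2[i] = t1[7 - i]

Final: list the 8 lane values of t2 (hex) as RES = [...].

t0 = [0x42, 0xd9, 0x2c, 0x3d, 0x7d, 0xc7, 0x35, 0x0b]
t1 = [0x7d, 0x7d, 0xe5, 0xc7, 0x67, 0x35, 0x0b, 0x0b]
t2 = [0x0b, 0x0b, 0x35, 0x67, 0xc7, 0xe5, 0x7d, 0x7d]

RES = [0x0b, 0x0b, 0x35, 0x67, 0xc7, 0xe5, 0x7d, 0x7d]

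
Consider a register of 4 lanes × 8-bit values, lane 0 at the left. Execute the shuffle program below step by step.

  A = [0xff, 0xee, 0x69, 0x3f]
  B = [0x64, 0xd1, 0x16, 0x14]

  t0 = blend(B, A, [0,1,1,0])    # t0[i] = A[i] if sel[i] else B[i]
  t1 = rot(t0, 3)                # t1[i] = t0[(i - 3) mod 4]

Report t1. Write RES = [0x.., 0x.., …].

RES = [0xee, 0x69, 0x14, 0x64]

t0 = [0x64, 0xee, 0x69, 0x14]
t1 = [0xee, 0x69, 0x14, 0x64]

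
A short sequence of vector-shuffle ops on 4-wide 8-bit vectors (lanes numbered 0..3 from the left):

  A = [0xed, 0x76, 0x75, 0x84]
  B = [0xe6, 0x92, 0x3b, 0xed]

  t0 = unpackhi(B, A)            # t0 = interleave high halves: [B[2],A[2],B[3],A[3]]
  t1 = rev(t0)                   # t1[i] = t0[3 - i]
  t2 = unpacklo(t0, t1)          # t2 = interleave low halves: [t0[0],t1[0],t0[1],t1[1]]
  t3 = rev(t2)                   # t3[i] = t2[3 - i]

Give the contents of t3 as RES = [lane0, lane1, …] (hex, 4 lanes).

RES = [0xed, 0x75, 0x84, 0x3b]

→ t0 |3b|75|ed|84|
→ t1 |84|ed|75|3b|
→ t2 |3b|84|75|ed|
→ t3 |ed|75|84|3b|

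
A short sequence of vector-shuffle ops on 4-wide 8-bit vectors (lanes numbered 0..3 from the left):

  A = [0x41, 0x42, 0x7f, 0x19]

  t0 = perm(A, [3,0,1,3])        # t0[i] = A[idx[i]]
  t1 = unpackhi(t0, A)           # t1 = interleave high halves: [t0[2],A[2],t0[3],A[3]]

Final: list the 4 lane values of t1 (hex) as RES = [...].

t0 = [0x19, 0x41, 0x42, 0x19]
t1 = [0x42, 0x7f, 0x19, 0x19]

RES = [0x42, 0x7f, 0x19, 0x19]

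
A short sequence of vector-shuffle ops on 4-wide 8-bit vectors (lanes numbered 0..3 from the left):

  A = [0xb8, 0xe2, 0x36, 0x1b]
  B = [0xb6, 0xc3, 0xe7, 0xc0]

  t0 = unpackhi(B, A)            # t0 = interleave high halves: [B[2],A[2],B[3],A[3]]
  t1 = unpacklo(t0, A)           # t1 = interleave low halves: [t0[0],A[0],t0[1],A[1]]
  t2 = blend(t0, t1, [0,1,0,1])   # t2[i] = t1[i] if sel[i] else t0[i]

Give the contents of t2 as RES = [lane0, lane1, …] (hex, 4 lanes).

RES = [ 0xe7  0xb8  0xc0  0xe2 ]

  t0: e7 36 c0 1b
  t1: e7 b8 36 e2
  t2: e7 b8 c0 e2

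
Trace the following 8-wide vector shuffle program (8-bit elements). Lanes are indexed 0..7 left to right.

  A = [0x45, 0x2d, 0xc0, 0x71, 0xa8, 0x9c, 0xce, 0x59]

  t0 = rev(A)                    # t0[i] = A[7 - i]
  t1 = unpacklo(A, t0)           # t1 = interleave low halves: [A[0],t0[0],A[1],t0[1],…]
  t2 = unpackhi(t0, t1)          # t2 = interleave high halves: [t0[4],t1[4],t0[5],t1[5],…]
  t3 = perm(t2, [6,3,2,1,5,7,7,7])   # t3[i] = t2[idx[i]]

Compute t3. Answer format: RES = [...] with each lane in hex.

RES = [0x45, 0x9c, 0xc0, 0xc0, 0x71, 0xa8, 0xa8, 0xa8]

t0 = [0x59, 0xce, 0x9c, 0xa8, 0x71, 0xc0, 0x2d, 0x45]
t1 = [0x45, 0x59, 0x2d, 0xce, 0xc0, 0x9c, 0x71, 0xa8]
t2 = [0x71, 0xc0, 0xc0, 0x9c, 0x2d, 0x71, 0x45, 0xa8]
t3 = [0x45, 0x9c, 0xc0, 0xc0, 0x71, 0xa8, 0xa8, 0xa8]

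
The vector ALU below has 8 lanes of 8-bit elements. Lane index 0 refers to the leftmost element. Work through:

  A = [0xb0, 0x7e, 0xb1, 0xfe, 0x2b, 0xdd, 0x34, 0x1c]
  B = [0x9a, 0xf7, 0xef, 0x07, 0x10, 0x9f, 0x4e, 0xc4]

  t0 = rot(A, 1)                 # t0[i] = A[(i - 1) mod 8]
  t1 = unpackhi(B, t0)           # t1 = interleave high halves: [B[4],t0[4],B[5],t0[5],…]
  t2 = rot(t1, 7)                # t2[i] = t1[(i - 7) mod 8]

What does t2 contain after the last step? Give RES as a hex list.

→ t0 |1c|b0|7e|b1|fe|2b|dd|34|
→ t1 |10|fe|9f|2b|4e|dd|c4|34|
→ t2 |fe|9f|2b|4e|dd|c4|34|10|

RES = [ 0xfe  0x9f  0x2b  0x4e  0xdd  0xc4  0x34  0x10 ]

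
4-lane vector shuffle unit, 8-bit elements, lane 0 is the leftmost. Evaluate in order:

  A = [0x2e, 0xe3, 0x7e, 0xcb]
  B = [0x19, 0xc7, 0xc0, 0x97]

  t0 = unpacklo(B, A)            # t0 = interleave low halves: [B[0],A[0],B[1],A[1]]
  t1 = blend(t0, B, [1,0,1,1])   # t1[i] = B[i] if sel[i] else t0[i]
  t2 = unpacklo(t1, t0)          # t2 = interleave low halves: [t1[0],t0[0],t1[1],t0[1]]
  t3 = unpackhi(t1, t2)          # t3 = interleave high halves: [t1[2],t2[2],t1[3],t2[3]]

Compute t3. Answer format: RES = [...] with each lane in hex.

→ t0 |19|2e|c7|e3|
→ t1 |19|2e|c0|97|
→ t2 |19|19|2e|2e|
→ t3 |c0|2e|97|2e|

RES = [0xc0, 0x2e, 0x97, 0x2e]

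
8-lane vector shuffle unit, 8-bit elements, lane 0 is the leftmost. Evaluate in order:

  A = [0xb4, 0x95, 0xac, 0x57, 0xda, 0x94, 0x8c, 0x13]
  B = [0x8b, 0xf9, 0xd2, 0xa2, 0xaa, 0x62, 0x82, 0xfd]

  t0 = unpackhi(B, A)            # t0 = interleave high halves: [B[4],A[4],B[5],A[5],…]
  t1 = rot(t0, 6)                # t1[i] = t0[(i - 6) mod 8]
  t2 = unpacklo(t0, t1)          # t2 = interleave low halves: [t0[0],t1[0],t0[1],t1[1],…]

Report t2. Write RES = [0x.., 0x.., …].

RES = [0xaa, 0x62, 0xda, 0x94, 0x62, 0x82, 0x94, 0x8c]

  t0: aa da 62 94 82 8c fd 13
  t1: 62 94 82 8c fd 13 aa da
  t2: aa 62 da 94 62 82 94 8c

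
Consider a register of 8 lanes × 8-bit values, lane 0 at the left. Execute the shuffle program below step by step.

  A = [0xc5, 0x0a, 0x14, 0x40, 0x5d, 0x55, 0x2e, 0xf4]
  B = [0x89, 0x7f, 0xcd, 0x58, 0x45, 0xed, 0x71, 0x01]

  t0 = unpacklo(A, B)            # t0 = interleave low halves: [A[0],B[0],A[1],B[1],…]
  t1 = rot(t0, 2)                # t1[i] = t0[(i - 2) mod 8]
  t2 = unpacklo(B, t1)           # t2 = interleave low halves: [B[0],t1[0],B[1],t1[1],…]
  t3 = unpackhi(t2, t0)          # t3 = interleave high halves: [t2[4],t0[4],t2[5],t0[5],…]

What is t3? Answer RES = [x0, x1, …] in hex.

RES = [ 0xcd  0x14  0xc5  0xcd  0x58  0x40  0x89  0x58 ]

t0 = [0xc5, 0x89, 0x0a, 0x7f, 0x14, 0xcd, 0x40, 0x58]
t1 = [0x40, 0x58, 0xc5, 0x89, 0x0a, 0x7f, 0x14, 0xcd]
t2 = [0x89, 0x40, 0x7f, 0x58, 0xcd, 0xc5, 0x58, 0x89]
t3 = [0xcd, 0x14, 0xc5, 0xcd, 0x58, 0x40, 0x89, 0x58]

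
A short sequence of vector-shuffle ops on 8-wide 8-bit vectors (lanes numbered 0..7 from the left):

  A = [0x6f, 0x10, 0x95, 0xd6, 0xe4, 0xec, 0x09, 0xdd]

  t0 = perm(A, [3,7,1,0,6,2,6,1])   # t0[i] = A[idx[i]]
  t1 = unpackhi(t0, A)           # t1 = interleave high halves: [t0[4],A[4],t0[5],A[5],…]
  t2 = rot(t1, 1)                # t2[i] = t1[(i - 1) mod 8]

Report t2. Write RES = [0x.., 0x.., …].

RES = [ 0xdd  0x09  0xe4  0x95  0xec  0x09  0x09  0x10 ]

→ t0 |d6|dd|10|6f|09|95|09|10|
→ t1 |09|e4|95|ec|09|09|10|dd|
→ t2 |dd|09|e4|95|ec|09|09|10|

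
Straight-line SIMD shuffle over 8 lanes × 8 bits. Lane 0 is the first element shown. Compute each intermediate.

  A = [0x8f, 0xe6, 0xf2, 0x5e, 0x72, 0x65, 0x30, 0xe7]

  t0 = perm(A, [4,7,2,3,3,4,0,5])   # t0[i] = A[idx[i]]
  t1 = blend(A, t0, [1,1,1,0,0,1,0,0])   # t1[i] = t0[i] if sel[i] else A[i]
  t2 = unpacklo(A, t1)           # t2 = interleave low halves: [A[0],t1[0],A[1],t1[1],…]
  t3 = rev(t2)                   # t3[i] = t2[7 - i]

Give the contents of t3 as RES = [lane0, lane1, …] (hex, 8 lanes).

RES = [ 0x5e  0x5e  0xf2  0xf2  0xe7  0xe6  0x72  0x8f ]

  t0: 72 e7 f2 5e 5e 72 8f 65
  t1: 72 e7 f2 5e 72 72 30 e7
  t2: 8f 72 e6 e7 f2 f2 5e 5e
  t3: 5e 5e f2 f2 e7 e6 72 8f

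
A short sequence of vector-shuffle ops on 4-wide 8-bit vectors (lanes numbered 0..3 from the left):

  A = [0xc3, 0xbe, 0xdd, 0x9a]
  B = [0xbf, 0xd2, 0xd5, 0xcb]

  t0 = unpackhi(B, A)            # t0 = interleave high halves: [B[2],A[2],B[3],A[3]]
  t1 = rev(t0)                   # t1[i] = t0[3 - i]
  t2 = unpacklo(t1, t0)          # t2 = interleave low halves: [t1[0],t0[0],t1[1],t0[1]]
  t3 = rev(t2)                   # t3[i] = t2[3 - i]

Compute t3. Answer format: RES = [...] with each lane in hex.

RES = [ 0xdd  0xcb  0xd5  0x9a ]

t0 = [0xd5, 0xdd, 0xcb, 0x9a]
t1 = [0x9a, 0xcb, 0xdd, 0xd5]
t2 = [0x9a, 0xd5, 0xcb, 0xdd]
t3 = [0xdd, 0xcb, 0xd5, 0x9a]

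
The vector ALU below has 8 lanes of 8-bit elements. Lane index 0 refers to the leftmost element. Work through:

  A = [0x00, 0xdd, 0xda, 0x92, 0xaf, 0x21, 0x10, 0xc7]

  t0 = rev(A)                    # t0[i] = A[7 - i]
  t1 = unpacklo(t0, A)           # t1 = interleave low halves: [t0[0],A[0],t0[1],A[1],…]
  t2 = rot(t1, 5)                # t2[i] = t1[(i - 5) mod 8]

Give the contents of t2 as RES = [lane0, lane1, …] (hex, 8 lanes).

RES = [ 0xdd  0x21  0xda  0xaf  0x92  0xc7  0x00  0x10 ]

t0 = [0xc7, 0x10, 0x21, 0xaf, 0x92, 0xda, 0xdd, 0x00]
t1 = [0xc7, 0x00, 0x10, 0xdd, 0x21, 0xda, 0xaf, 0x92]
t2 = [0xdd, 0x21, 0xda, 0xaf, 0x92, 0xc7, 0x00, 0x10]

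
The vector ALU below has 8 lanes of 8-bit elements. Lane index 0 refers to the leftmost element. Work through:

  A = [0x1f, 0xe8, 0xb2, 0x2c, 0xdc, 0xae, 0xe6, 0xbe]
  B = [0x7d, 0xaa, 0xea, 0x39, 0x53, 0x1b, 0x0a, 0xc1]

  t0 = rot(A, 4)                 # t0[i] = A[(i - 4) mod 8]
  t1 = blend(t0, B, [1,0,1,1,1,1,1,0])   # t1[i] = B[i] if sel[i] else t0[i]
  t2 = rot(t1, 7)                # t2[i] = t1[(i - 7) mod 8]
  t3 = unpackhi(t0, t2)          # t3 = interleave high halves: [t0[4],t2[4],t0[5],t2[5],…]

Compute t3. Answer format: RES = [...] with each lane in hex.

RES = [ 0x1f  0x1b  0xe8  0x0a  0xb2  0x2c  0x2c  0x7d ]

  t0: dc ae e6 be 1f e8 b2 2c
  t1: 7d ae ea 39 53 1b 0a 2c
  t2: ae ea 39 53 1b 0a 2c 7d
  t3: 1f 1b e8 0a b2 2c 2c 7d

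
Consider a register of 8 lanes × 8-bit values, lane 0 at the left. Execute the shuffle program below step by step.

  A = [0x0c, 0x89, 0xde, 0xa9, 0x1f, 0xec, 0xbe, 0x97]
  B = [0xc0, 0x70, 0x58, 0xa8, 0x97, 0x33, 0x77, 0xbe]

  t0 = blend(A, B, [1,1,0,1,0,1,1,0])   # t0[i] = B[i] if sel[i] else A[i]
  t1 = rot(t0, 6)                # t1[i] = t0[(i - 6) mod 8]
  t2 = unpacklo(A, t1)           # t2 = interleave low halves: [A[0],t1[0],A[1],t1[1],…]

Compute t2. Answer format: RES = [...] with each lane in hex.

RES = [ 0x0c  0xde  0x89  0xa8  0xde  0x1f  0xa9  0x33 ]

  t0: c0 70 de a8 1f 33 77 97
  t1: de a8 1f 33 77 97 c0 70
  t2: 0c de 89 a8 de 1f a9 33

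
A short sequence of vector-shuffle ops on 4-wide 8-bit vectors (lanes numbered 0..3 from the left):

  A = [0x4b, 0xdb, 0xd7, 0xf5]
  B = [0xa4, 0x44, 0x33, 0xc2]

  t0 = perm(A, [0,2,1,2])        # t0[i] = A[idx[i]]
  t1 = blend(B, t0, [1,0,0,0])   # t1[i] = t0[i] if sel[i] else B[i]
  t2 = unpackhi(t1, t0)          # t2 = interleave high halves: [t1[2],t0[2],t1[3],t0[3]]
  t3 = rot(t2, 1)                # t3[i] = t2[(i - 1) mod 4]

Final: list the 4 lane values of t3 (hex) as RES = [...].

→ t0 |4b|d7|db|d7|
→ t1 |4b|44|33|c2|
→ t2 |33|db|c2|d7|
→ t3 |d7|33|db|c2|

RES = [0xd7, 0x33, 0xdb, 0xc2]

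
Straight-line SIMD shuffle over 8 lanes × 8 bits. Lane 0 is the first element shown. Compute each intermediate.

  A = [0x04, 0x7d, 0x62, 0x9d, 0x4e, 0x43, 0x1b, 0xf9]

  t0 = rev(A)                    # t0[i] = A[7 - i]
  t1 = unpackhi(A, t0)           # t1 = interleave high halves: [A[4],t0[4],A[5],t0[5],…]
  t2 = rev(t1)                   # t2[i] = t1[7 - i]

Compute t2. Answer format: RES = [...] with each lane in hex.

RES = [0x04, 0xf9, 0x7d, 0x1b, 0x62, 0x43, 0x9d, 0x4e]

  t0: f9 1b 43 4e 9d 62 7d 04
  t1: 4e 9d 43 62 1b 7d f9 04
  t2: 04 f9 7d 1b 62 43 9d 4e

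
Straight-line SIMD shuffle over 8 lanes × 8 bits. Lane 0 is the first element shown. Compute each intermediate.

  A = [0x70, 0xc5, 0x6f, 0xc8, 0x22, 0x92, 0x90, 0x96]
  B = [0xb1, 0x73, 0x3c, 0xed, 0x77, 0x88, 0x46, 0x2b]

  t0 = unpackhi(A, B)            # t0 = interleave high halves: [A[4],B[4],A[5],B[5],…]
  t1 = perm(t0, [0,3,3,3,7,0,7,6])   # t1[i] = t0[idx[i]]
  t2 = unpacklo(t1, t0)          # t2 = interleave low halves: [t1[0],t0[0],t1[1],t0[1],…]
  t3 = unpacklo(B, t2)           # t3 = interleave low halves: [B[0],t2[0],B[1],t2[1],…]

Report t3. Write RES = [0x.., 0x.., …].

  t0: 22 77 92 88 90 46 96 2b
  t1: 22 88 88 88 2b 22 2b 96
  t2: 22 22 88 77 88 92 88 88
  t3: b1 22 73 22 3c 88 ed 77

RES = [0xb1, 0x22, 0x73, 0x22, 0x3c, 0x88, 0xed, 0x77]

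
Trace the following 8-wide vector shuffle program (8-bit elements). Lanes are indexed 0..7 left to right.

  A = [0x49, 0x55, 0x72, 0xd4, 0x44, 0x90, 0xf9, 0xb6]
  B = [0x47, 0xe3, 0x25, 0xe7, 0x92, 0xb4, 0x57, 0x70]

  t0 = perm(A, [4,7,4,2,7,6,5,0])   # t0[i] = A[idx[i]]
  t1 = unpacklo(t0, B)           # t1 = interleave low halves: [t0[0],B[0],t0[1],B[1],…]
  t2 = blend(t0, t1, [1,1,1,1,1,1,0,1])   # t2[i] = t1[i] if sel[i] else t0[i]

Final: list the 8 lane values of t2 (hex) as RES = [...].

RES = [0x44, 0x47, 0xb6, 0xe3, 0x44, 0x25, 0x90, 0xe7]

t0 = [0x44, 0xb6, 0x44, 0x72, 0xb6, 0xf9, 0x90, 0x49]
t1 = [0x44, 0x47, 0xb6, 0xe3, 0x44, 0x25, 0x72, 0xe7]
t2 = [0x44, 0x47, 0xb6, 0xe3, 0x44, 0x25, 0x90, 0xe7]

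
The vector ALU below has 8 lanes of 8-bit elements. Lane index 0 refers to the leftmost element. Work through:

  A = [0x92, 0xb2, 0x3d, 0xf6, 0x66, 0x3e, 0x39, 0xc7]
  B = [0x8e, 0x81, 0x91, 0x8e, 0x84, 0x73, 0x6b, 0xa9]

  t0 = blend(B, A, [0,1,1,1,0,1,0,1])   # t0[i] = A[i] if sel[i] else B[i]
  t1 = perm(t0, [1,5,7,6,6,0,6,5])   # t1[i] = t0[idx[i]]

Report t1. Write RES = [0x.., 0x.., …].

RES = [0xb2, 0x3e, 0xc7, 0x6b, 0x6b, 0x8e, 0x6b, 0x3e]

  t0: 8e b2 3d f6 84 3e 6b c7
  t1: b2 3e c7 6b 6b 8e 6b 3e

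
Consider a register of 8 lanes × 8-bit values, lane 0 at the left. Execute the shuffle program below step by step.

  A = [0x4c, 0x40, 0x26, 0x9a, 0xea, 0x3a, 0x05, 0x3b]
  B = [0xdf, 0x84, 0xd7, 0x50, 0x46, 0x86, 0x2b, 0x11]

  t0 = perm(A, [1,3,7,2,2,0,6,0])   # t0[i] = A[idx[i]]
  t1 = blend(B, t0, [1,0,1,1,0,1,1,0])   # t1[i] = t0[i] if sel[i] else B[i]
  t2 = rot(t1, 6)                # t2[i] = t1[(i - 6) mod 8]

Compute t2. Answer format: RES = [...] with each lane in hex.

  t0: 40 9a 3b 26 26 4c 05 4c
  t1: 40 84 3b 26 46 4c 05 11
  t2: 3b 26 46 4c 05 11 40 84

RES = [ 0x3b  0x26  0x46  0x4c  0x05  0x11  0x40  0x84 ]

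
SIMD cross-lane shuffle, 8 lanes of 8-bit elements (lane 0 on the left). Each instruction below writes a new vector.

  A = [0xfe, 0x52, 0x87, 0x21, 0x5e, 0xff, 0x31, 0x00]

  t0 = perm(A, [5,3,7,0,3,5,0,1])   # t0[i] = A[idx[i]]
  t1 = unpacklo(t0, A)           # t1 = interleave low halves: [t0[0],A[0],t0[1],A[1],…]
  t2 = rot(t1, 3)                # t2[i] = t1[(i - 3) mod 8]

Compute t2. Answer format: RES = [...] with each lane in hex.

→ t0 |ff|21|00|fe|21|ff|fe|52|
→ t1 |ff|fe|21|52|00|87|fe|21|
→ t2 |87|fe|21|ff|fe|21|52|00|

RES = [ 0x87  0xfe  0x21  0xff  0xfe  0x21  0x52  0x00 ]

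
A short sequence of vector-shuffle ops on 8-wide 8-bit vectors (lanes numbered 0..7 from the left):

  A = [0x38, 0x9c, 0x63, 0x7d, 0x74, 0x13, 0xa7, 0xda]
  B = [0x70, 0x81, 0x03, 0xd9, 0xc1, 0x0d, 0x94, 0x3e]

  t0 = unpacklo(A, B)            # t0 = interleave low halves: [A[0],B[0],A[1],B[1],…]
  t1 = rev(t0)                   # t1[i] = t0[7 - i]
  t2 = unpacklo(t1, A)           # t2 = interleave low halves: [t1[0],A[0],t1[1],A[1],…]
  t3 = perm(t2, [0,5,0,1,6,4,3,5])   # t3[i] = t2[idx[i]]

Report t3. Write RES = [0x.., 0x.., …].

t0 = [0x38, 0x70, 0x9c, 0x81, 0x63, 0x03, 0x7d, 0xd9]
t1 = [0xd9, 0x7d, 0x03, 0x63, 0x81, 0x9c, 0x70, 0x38]
t2 = [0xd9, 0x38, 0x7d, 0x9c, 0x03, 0x63, 0x63, 0x7d]
t3 = [0xd9, 0x63, 0xd9, 0x38, 0x63, 0x03, 0x9c, 0x63]

RES = [0xd9, 0x63, 0xd9, 0x38, 0x63, 0x03, 0x9c, 0x63]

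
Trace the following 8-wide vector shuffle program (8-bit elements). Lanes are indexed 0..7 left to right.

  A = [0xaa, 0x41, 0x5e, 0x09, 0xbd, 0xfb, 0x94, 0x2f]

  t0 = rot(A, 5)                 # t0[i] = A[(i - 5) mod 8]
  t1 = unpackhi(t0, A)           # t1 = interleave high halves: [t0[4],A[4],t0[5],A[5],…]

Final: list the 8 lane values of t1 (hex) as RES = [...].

  t0: 09 bd fb 94 2f aa 41 5e
  t1: 2f bd aa fb 41 94 5e 2f

RES = [ 0x2f  0xbd  0xaa  0xfb  0x41  0x94  0x5e  0x2f ]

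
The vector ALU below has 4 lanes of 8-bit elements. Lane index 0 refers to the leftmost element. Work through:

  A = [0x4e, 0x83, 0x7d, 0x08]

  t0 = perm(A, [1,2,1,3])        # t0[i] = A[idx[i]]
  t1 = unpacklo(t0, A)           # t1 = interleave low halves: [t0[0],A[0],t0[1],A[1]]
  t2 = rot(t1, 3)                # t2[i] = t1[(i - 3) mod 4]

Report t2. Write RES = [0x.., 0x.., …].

RES = [ 0x4e  0x7d  0x83  0x83 ]

→ t0 |83|7d|83|08|
→ t1 |83|4e|7d|83|
→ t2 |4e|7d|83|83|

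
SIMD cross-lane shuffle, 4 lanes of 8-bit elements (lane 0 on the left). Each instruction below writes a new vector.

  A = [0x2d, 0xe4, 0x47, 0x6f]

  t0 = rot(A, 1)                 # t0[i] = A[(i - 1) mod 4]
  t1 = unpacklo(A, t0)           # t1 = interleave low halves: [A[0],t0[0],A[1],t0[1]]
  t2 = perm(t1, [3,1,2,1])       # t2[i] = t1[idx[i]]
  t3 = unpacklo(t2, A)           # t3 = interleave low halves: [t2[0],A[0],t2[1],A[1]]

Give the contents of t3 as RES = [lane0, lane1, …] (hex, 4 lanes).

RES = [0x2d, 0x2d, 0x6f, 0xe4]

→ t0 |6f|2d|e4|47|
→ t1 |2d|6f|e4|2d|
→ t2 |2d|6f|e4|6f|
→ t3 |2d|2d|6f|e4|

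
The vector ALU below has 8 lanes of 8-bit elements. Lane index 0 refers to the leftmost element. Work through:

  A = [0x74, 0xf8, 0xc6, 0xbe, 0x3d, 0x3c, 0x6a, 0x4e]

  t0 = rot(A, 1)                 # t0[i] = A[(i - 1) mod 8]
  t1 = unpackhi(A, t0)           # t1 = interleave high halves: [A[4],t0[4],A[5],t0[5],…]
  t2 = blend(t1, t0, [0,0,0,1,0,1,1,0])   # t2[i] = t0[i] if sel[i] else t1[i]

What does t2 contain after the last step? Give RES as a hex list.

t0 = [0x4e, 0x74, 0xf8, 0xc6, 0xbe, 0x3d, 0x3c, 0x6a]
t1 = [0x3d, 0xbe, 0x3c, 0x3d, 0x6a, 0x3c, 0x4e, 0x6a]
t2 = [0x3d, 0xbe, 0x3c, 0xc6, 0x6a, 0x3d, 0x3c, 0x6a]

RES = [0x3d, 0xbe, 0x3c, 0xc6, 0x6a, 0x3d, 0x3c, 0x6a]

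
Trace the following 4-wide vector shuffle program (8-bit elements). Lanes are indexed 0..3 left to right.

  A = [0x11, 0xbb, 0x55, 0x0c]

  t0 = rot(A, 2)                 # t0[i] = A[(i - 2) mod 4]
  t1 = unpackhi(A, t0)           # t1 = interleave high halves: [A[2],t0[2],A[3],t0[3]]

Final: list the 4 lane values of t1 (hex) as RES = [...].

RES = [ 0x55  0x11  0x0c  0xbb ]

→ t0 |55|0c|11|bb|
→ t1 |55|11|0c|bb|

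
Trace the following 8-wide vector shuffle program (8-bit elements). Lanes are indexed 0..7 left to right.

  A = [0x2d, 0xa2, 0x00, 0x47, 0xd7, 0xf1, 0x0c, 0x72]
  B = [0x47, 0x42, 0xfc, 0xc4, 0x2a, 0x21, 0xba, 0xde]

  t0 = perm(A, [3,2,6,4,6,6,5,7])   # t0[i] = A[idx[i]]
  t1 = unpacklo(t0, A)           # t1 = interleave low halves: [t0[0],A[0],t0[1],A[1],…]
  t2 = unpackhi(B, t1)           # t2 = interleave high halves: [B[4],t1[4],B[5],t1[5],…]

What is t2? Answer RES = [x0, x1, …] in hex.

  t0: 47 00 0c d7 0c 0c f1 72
  t1: 47 2d 00 a2 0c 00 d7 47
  t2: 2a 0c 21 00 ba d7 de 47

RES = [ 0x2a  0x0c  0x21  0x00  0xba  0xd7  0xde  0x47 ]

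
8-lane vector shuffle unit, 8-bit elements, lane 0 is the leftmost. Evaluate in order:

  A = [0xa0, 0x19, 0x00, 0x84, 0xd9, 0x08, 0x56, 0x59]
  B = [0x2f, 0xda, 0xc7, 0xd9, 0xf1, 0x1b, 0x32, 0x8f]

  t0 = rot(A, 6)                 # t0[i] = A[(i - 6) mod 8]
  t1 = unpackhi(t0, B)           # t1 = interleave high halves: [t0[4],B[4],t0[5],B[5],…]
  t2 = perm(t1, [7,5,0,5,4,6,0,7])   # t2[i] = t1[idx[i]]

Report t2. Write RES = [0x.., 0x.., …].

t0 = [0x00, 0x84, 0xd9, 0x08, 0x56, 0x59, 0xa0, 0x19]
t1 = [0x56, 0xf1, 0x59, 0x1b, 0xa0, 0x32, 0x19, 0x8f]
t2 = [0x8f, 0x32, 0x56, 0x32, 0xa0, 0x19, 0x56, 0x8f]

RES = [0x8f, 0x32, 0x56, 0x32, 0xa0, 0x19, 0x56, 0x8f]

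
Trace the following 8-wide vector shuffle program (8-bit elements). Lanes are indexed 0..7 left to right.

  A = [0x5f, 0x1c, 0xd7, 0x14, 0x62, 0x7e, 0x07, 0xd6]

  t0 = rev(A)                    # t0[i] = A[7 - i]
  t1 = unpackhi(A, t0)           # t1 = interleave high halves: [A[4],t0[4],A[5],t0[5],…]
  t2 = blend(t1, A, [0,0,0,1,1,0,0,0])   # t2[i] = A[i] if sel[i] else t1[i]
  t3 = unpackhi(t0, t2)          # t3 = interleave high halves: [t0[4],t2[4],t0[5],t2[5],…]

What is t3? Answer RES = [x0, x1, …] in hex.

RES = [0x14, 0x62, 0xd7, 0x1c, 0x1c, 0xd6, 0x5f, 0x5f]

  t0: d6 07 7e 62 14 d7 1c 5f
  t1: 62 14 7e d7 07 1c d6 5f
  t2: 62 14 7e 14 62 1c d6 5f
  t3: 14 62 d7 1c 1c d6 5f 5f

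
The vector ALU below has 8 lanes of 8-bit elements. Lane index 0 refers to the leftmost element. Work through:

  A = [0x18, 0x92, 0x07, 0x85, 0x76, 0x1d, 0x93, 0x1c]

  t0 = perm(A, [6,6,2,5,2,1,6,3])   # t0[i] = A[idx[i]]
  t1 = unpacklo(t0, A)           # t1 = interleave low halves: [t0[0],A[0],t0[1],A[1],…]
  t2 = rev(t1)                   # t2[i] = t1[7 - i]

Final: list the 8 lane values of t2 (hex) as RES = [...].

RES = [0x85, 0x1d, 0x07, 0x07, 0x92, 0x93, 0x18, 0x93]

→ t0 |93|93|07|1d|07|92|93|85|
→ t1 |93|18|93|92|07|07|1d|85|
→ t2 |85|1d|07|07|92|93|18|93|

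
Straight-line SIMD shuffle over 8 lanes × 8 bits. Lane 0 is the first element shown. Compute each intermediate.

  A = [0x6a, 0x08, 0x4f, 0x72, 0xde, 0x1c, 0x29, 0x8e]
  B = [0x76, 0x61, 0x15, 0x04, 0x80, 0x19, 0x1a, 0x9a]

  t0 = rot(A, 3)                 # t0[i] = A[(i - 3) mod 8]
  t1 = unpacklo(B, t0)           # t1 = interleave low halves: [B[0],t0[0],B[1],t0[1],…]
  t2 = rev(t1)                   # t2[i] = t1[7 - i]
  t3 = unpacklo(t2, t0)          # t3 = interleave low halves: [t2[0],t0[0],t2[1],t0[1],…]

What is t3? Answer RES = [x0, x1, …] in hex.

  t0: 1c 29 8e 6a 08 4f 72 de
  t1: 76 1c 61 29 15 8e 04 6a
  t2: 6a 04 8e 15 29 61 1c 76
  t3: 6a 1c 04 29 8e 8e 15 6a

RES = [0x6a, 0x1c, 0x04, 0x29, 0x8e, 0x8e, 0x15, 0x6a]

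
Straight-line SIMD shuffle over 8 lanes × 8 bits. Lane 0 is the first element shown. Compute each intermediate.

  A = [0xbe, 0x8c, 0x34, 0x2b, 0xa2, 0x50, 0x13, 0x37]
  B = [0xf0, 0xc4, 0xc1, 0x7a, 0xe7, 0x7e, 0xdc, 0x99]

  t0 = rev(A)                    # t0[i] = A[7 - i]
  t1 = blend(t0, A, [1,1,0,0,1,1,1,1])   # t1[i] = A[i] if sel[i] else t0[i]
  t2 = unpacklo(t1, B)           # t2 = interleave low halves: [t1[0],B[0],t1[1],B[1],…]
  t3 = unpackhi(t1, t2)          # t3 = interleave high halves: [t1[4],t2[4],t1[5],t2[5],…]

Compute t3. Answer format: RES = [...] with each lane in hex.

t0 = [0x37, 0x13, 0x50, 0xa2, 0x2b, 0x34, 0x8c, 0xbe]
t1 = [0xbe, 0x8c, 0x50, 0xa2, 0xa2, 0x50, 0x13, 0x37]
t2 = [0xbe, 0xf0, 0x8c, 0xc4, 0x50, 0xc1, 0xa2, 0x7a]
t3 = [0xa2, 0x50, 0x50, 0xc1, 0x13, 0xa2, 0x37, 0x7a]

RES = [ 0xa2  0x50  0x50  0xc1  0x13  0xa2  0x37  0x7a ]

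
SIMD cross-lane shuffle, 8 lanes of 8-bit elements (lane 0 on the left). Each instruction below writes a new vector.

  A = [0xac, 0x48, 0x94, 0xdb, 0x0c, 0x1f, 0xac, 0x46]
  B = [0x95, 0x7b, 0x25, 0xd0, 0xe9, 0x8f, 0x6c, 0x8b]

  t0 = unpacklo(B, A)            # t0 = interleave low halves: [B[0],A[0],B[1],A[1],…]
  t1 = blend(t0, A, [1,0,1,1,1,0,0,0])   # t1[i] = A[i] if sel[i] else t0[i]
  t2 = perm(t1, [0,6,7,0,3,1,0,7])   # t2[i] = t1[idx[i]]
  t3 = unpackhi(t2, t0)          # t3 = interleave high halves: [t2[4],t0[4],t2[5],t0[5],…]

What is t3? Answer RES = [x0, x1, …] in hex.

  t0: 95 ac 7b 48 25 94 d0 db
  t1: ac ac 94 db 0c 94 d0 db
  t2: ac d0 db ac db ac ac db
  t3: db 25 ac 94 ac d0 db db

RES = [0xdb, 0x25, 0xac, 0x94, 0xac, 0xd0, 0xdb, 0xdb]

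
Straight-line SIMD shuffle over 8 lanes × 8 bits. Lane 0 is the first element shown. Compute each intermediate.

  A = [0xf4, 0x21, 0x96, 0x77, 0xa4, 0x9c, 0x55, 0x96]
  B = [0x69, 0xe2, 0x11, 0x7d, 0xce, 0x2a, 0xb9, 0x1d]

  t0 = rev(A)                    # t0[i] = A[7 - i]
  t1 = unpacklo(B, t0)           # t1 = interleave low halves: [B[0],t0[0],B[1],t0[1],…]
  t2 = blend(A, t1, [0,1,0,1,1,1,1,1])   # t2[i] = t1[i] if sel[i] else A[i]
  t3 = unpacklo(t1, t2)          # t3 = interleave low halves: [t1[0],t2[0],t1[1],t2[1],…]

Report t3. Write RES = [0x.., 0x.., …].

→ t0 |96|55|9c|a4|77|96|21|f4|
→ t1 |69|96|e2|55|11|9c|7d|a4|
→ t2 |f4|96|96|55|11|9c|7d|a4|
→ t3 |69|f4|96|96|e2|96|55|55|

RES = [0x69, 0xf4, 0x96, 0x96, 0xe2, 0x96, 0x55, 0x55]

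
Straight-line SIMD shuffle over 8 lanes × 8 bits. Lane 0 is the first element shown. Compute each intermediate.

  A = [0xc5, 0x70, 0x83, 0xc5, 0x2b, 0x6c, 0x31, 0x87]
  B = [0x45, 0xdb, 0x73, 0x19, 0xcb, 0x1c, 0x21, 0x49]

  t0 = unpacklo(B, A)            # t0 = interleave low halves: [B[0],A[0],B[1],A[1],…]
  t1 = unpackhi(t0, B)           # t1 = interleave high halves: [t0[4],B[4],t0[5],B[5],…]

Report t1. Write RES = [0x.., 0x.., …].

  t0: 45 c5 db 70 73 83 19 c5
  t1: 73 cb 83 1c 19 21 c5 49

RES = [0x73, 0xcb, 0x83, 0x1c, 0x19, 0x21, 0xc5, 0x49]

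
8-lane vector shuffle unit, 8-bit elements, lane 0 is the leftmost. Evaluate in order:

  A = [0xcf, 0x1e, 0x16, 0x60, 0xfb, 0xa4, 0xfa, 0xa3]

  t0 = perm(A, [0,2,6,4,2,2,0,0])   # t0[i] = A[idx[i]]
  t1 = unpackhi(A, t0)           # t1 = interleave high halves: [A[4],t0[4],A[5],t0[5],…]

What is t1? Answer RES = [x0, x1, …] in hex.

t0 = [0xcf, 0x16, 0xfa, 0xfb, 0x16, 0x16, 0xcf, 0xcf]
t1 = [0xfb, 0x16, 0xa4, 0x16, 0xfa, 0xcf, 0xa3, 0xcf]

RES = [ 0xfb  0x16  0xa4  0x16  0xfa  0xcf  0xa3  0xcf ]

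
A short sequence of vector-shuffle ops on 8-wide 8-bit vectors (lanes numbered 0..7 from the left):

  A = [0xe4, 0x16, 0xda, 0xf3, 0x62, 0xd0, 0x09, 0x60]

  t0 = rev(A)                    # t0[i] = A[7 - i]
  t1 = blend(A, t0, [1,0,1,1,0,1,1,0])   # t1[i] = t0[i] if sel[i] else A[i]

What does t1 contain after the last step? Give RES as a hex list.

→ t0 |60|09|d0|62|f3|da|16|e4|
→ t1 |60|16|d0|62|62|da|16|60|

RES = [ 0x60  0x16  0xd0  0x62  0x62  0xda  0x16  0x60 ]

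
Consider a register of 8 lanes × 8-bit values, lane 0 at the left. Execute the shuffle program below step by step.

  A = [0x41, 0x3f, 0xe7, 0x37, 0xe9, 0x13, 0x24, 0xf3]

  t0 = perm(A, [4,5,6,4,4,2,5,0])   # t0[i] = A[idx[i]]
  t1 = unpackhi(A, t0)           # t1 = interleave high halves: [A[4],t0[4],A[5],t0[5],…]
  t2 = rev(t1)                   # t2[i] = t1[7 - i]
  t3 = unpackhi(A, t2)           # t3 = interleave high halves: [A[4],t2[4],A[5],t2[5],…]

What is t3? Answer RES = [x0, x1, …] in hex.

→ t0 |e9|13|24|e9|e9|e7|13|41|
→ t1 |e9|e9|13|e7|24|13|f3|41|
→ t2 |41|f3|13|24|e7|13|e9|e9|
→ t3 |e9|e7|13|13|24|e9|f3|e9|

RES = [ 0xe9  0xe7  0x13  0x13  0x24  0xe9  0xf3  0xe9 ]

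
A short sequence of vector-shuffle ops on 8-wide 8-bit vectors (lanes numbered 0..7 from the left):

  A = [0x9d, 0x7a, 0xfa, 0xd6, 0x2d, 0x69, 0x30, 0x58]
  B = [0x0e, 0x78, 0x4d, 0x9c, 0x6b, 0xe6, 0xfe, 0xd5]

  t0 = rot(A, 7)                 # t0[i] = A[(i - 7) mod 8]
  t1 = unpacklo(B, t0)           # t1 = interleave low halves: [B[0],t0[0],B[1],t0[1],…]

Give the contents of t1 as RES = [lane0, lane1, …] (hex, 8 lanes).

→ t0 |7a|fa|d6|2d|69|30|58|9d|
→ t1 |0e|7a|78|fa|4d|d6|9c|2d|

RES = [ 0x0e  0x7a  0x78  0xfa  0x4d  0xd6  0x9c  0x2d ]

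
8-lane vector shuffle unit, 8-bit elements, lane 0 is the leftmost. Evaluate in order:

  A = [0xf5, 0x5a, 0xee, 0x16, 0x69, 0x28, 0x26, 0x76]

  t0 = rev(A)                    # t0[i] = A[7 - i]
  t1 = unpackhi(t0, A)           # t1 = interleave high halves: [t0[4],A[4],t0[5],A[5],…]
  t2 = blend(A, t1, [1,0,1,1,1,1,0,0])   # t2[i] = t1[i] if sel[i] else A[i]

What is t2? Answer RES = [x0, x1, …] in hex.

RES = [0x16, 0x5a, 0xee, 0x28, 0x5a, 0x26, 0x26, 0x76]

  t0: 76 26 28 69 16 ee 5a f5
  t1: 16 69 ee 28 5a 26 f5 76
  t2: 16 5a ee 28 5a 26 26 76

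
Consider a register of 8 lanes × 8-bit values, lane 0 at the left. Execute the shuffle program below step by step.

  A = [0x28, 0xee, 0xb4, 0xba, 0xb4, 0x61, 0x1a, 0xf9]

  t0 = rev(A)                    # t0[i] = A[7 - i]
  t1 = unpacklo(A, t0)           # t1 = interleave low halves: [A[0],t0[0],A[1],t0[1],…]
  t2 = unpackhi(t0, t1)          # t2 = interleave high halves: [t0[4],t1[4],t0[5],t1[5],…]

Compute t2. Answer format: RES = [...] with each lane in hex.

→ t0 |f9|1a|61|b4|ba|b4|ee|28|
→ t1 |28|f9|ee|1a|b4|61|ba|b4|
→ t2 |ba|b4|b4|61|ee|ba|28|b4|

RES = [ 0xba  0xb4  0xb4  0x61  0xee  0xba  0x28  0xb4 ]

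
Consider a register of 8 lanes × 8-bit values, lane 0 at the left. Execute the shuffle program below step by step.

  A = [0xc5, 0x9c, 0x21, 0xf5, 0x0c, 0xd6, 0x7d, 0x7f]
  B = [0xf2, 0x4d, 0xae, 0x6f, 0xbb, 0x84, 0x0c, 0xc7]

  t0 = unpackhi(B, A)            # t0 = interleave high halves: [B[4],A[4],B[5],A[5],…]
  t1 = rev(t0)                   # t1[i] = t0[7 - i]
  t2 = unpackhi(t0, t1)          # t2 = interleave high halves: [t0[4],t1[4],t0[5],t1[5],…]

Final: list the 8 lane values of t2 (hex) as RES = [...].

RES = [ 0x0c  0xd6  0x7d  0x84  0xc7  0x0c  0x7f  0xbb ]

→ t0 |bb|0c|84|d6|0c|7d|c7|7f|
→ t1 |7f|c7|7d|0c|d6|84|0c|bb|
→ t2 |0c|d6|7d|84|c7|0c|7f|bb|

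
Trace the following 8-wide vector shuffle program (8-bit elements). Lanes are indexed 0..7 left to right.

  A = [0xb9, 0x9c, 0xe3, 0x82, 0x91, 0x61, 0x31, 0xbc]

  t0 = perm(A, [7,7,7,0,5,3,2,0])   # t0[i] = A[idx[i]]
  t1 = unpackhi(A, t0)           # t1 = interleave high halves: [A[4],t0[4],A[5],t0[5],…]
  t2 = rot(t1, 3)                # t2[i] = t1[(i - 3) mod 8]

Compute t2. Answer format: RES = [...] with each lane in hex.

RES = [0xe3, 0xbc, 0xb9, 0x91, 0x61, 0x61, 0x82, 0x31]

  t0: bc bc bc b9 61 82 e3 b9
  t1: 91 61 61 82 31 e3 bc b9
  t2: e3 bc b9 91 61 61 82 31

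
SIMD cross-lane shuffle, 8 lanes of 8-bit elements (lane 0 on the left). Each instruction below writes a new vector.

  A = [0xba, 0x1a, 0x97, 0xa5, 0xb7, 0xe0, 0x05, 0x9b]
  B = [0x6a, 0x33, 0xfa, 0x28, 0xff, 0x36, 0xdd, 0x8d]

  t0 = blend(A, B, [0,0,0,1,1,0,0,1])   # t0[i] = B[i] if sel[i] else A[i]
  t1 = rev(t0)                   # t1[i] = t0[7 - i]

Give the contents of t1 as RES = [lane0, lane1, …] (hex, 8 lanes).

RES = [ 0x8d  0x05  0xe0  0xff  0x28  0x97  0x1a  0xba ]

  t0: ba 1a 97 28 ff e0 05 8d
  t1: 8d 05 e0 ff 28 97 1a ba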